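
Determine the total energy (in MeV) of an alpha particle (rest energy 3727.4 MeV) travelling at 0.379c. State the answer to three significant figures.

4030 MeV

With β = 0.379, γ = 1/√(1 − 0.379²) = 1/√0.856359 = 1.0806.
Total energy: E = γmc² = 1.0806 × 3727.4 MeV = 4030 MeV.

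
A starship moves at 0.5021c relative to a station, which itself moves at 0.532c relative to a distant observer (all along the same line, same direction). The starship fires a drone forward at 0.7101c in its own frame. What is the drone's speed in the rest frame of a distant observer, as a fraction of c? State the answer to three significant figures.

0.966c

Compose velocities in two stages. Stage 1 (into S'): u₁ = (0.7101+0.5021)/(1+0.7101×0.5021) = 0.8936.
Stage 2 (into S): u = (0.8936+0.532)/(1+0.8936×0.532) = 0.96625, so the speed is 0.966c.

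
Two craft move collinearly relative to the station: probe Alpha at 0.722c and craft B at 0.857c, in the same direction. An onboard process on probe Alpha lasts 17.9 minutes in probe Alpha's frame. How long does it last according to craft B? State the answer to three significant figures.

19.1 minutes

Transform probe Alpha's velocity into craft B's frame: (0.722 − 0.857)/(1 − 0.722·0.857) = −0.135/0.381246, so the relative speed is 0.3541c.
At |u| = 0.3541c, γ = (1 − 0.125387)^(−1/2) = 1.0693.
The clock on probe Alpha records proper time, so craft B measures Δt = γΔτ = 1.0693 × 17.9 = 19.1 minutes.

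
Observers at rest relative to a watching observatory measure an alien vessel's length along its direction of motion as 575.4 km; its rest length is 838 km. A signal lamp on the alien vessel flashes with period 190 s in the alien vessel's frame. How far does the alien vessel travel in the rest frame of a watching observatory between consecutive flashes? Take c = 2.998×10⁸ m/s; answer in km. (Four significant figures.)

γ = L₀/L = 838/575.4 = 1.45638.
β = √(1 − 1/γ²) = 0.727. Lab-frame period = γτ = 1.45638×190 s = 276.71 s. Distance = βc × γτ = 0.727 × 2.998×10⁸ m/s × 276.71 s = 6.0310×10^10 m = 6.031×10^7 km.

6.031×10^7 km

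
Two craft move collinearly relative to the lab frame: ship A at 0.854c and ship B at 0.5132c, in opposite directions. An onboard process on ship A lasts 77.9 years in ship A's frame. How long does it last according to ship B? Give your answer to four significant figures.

250.9 years

Transform ship A's velocity into ship B's frame: (0.854 + 0.5132)/(1 + 0.854·0.5132) = 1.3672/1.4382728, so the relative speed is 0.95058c.
γ for this relative speed: γ = 1/√(1 − 0.903602) = 3.2208.
Ship A's interval is proper; time dilation gives Δt_B = γΔτ = 3.2208 × 77.9 years = 250.9 years.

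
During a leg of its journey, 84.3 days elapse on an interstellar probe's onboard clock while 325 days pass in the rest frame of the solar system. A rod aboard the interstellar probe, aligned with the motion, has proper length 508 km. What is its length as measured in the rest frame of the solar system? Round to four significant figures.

The time-dilation ratio gives γ = 325/84.3 = 3.85528.
The rod contracts by the same γ: 508 km / 3.85528 = 131.8 km.

131.8 km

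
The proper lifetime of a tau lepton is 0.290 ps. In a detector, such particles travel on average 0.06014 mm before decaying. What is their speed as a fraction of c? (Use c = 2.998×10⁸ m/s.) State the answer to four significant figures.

0.5689c

Lab distance = (lab lifetime)·v = γτ·βc, so βγ = d/(cτ) = 6.014×10^-5/(2.998×10⁸ × 2.900×10^-13) = 0.69173.
With βγ = 0.69173: γ² = 1 + (βγ)² = 1.47849, and β = (βγ)/γ = 0.69173/1.21593 = 0.5689.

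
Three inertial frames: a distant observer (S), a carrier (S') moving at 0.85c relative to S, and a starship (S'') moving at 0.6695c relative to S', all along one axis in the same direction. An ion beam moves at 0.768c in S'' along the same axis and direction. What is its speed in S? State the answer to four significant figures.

0.9958c

Apply u = (u'+v)/(1+u'v) twice. Ion beam in the carrier frame: (0.768+0.6695)/(1+0.768·0.6695) = 1.4375/1.514176 = 0.94936c.
That velocity, transformed to the rest frame of a distant observer: (0.94936+0.85)/(1+0.94936·0.85) = 1.79936/1.806956 = 0.9958c.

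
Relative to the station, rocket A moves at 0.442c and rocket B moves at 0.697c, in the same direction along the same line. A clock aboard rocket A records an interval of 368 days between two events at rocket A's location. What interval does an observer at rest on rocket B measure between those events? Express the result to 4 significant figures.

Transform rocket A's velocity into rocket B's frame: (0.442 − 0.697)/(1 − 0.442·0.697) = −0.255/0.691926, so the relative speed is 0.36854c.
γ for this relative speed: γ = 1/√(1 − 0.135822) = 1.0757.
The clock on rocket A records proper time, so rocket B measures Δt = γΔτ = 1.0757 × 368 = 395.9 days.

395.9 days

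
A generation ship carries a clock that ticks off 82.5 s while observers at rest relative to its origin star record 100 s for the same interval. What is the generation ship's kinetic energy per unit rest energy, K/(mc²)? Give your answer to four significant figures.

γ = Δt/Δτ = 100/82.5 = 1.21212.
Since K = (γ−1)mc², K/(mc²) = 1.21212 − 1 = 0.2121.

0.2121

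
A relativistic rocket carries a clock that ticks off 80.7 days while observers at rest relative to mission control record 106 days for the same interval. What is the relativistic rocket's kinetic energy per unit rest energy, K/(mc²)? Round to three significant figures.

From Δt = γΔτ: γ = 106/80.7 = 1.31351.
K/(mc²) = γ − 1 = 1.31351 − 1 = 0.314.

0.314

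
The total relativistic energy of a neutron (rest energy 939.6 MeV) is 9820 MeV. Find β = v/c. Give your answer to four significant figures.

0.9954

γ = E/(mc²) = 9820/939.6 = 10.451.
β = √(1 − 1/γ²) = √(1 − 0.00915555) = √0.99084445 = 0.9954.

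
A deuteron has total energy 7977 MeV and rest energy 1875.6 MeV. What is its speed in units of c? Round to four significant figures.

0.9720c

Total energy E = γmc² gives γ = 7977/1875.6 = 4.253.
Hence β = √(1 − 1/γ²) = √(1 − 0.0552852) = √0.9447148 = 0.9720.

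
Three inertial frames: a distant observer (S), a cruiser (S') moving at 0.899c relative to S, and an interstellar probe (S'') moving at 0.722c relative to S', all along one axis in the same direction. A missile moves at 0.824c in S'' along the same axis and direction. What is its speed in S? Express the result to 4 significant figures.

Apply u = (u'+v)/(1+u'v) twice. Missile in the cruiser frame: (0.824+0.722)/(1+0.824·0.722) = 1.546/1.594928 = 0.96932c.
That velocity, transformed to the rest frame of a distant observer: (0.96932+0.899)/(1+0.96932·0.899) = 1.86832/1.87141868 = 0.99834c.

0.9983c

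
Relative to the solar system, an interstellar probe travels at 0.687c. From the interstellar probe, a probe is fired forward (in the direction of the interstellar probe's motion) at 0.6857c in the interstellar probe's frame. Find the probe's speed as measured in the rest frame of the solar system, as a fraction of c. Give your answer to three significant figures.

In units of c, u = (u' + v)/(1 + u'v) with u' = 0.6857 and v = 0.687.
Numerator: 0.6857 + 0.687 = 1.3727. Denominator: 1 + (0.6857)(0.687) = 1.4710759.
u = 1.3727/1.4710759 = 0.93313, so the speed is 0.933c.

0.933c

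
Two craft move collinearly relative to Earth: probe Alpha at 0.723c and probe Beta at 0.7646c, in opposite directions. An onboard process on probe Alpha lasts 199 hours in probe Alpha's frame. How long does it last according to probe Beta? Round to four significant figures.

Transform probe Alpha's velocity into probe Beta's frame: (0.723 + 0.7646)/(1 + 0.723·0.7646) = 1.4876/1.5528058, so the relative speed is 0.95801c.
At |u| = 0.95801c, γ = (1 − 0.917783)^(−1/2) = 3.4875.
The clock on probe Alpha records proper time, so probe Beta measures Δt = γΔτ = 3.4875 × 199 = 694.0 hours.

694.0 hours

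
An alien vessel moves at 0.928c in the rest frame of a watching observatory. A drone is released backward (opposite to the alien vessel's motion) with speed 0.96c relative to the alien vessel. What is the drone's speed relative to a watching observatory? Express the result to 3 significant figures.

In units of c, u = (u' + v)/(1 + u'v) with u' = −0.96 and v = 0.928.
Numerator: −0.96 + 0.928 = −0.032. Denominator: 1 + (−0.96)(0.928) = 0.10912.
u = −0.032/0.10912 = −0.29326, so the speed is 0.293c.

0.293c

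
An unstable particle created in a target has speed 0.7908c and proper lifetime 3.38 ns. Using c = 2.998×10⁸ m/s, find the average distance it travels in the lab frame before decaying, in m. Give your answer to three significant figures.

1.31 m

γ = 1/√(1 − β²) = 1/√(1 − 0.62536464) = 1/√0.37463536 = 1/0.612075 = 1.6338.
Lab-frame lifetime: Δt = γτ = 1.6338 × 3.38 ns = 5.5222 ns.
Distance: d = vΔt = 0.7908 × 2.998×10⁸ m/s × 5.5222×10^-9 s = 1.31 m.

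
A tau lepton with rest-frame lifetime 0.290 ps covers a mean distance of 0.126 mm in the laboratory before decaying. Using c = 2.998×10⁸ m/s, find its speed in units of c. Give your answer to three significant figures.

d = βγcτ ⇒ βγ = d/(cτ) = 1.260×10^-4 m / (8.6942×10^-5 m) = 1.4492.
β = (βγ)/√(1+(βγ)²) = 1.4492/√3.10018 = 0.823.

0.823c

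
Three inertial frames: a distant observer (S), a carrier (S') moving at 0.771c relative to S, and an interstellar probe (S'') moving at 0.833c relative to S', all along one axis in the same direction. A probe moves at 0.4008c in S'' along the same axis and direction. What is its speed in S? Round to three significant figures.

0.990c

Apply u = (u'+v)/(1+u'v) twice. Probe in the carrier frame: (0.4008+0.833)/(1+0.4008·0.833) = 1.2338/1.3338664 = 0.92498c.
That velocity, transformed to the rest frame of a distant observer: (0.92498+0.771)/(1+0.92498·0.771) = 1.69598/1.71315958 = 0.98997c.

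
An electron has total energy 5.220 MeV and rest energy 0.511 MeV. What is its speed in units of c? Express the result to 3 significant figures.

0.995c

γ = E/(mc²) = 5.220/0.511 = 10.215.
β = √(1 − 1/γ²) = √(1 − 0.00958348) = √0.99041652 = 0.995.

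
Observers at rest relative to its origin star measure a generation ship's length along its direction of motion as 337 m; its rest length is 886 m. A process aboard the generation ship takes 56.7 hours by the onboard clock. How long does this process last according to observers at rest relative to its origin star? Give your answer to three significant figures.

149 hours

From L = L₀/γ: γ = 886/337 = 2.62908.
The same γ dilates the second interval: 2.62908 × 56.7 hours = 149 hours.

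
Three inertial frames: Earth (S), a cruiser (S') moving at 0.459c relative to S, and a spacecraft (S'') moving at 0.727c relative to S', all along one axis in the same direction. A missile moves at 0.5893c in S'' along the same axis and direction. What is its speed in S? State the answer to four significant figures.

Compose velocities in two stages. Stage 1 (into S'): u₁ = (0.5893+0.727)/(1+0.5893×0.727) = 0.92151.
Stage 2 (into S): u = (0.92151+0.459)/(1+0.92151×0.459) = 0.97016, so the speed is 0.9702c.

0.9702c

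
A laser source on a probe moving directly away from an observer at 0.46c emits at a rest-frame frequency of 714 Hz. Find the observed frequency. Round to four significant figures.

434.2 Hz

Relativistic Doppler (source moving away): f_obs = f_src · √((1−β)/(1+β)).
With β = 0.46: factor = √(0.54/1.46) = 0.60816.
f_obs = 714 × 0.60816 = 434.2 Hz.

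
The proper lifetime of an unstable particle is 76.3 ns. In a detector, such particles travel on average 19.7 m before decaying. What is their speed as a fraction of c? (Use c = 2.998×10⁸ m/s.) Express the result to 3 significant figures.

Lab distance = (lab lifetime)·v = γτ·βc, so βγ = d/(cτ) = 19.70/(2.998×10⁸ × 7.630×10^-8) = 0.86121.
With βγ = 0.86121: γ² = 1 + (βγ)² = 1.741683, and β = (βγ)/γ = 0.86121/1.31973 = 0.653.

0.653c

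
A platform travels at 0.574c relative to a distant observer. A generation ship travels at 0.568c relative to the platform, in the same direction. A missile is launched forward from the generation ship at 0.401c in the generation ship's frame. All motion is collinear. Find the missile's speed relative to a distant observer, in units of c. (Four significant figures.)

First combine the missile and generation ship (S''→S'): u₁ = (0.401 + 0.568)/(1 + 0.401×0.568) = 0.969/1.227768 = 0.78924.
Then combine with the platform (S'→S): u = (0.78924 + 0.574)/(1 + 0.78924×0.574) = 1.36324/1.45302376 = 0.93821.

0.9382c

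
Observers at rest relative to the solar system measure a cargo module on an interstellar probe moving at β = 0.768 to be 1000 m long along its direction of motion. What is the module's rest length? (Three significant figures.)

With β = 0.768, γ = 1/√(1 − 0.768²) = 1/√0.410176 = 1.5614.
Proper length: L₀ = γ·L = 1.5614 × 1000 = 1560 m.

1560 m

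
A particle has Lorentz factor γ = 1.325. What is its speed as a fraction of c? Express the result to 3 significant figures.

0.656c

β = √(1 − 1/γ²) = √(1 − 1/1.755625) = √0.430402 = 0.656.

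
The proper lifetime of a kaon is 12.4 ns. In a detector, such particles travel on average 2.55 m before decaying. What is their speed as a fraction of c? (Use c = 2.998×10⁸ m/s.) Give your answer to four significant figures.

Let x = d/(cτ) = 2.550 m / (2.998×10⁸ m/s × 1.240×10^-8 s) = 0.68594. Since d = βγcτ, x = βγ = β/√(1−β²).
Solving: β² = x²/(1+x²) = 0.470514/1.470514 = 0.319966, so β = 0.5657.

0.5657c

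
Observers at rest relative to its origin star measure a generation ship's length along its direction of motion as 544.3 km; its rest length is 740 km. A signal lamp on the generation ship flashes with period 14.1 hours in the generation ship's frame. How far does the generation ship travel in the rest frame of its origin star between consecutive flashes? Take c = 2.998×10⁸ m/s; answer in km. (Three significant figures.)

1.40×10^10 km

From L = L₀/γ: γ = 740/544.3 = 1.35954.
β = √(1 − 1/γ²) = 0.67748. Lab-frame period = γτ = 1.35954×14.1 hours = 19.17 hours. Distance = βc × γτ = 0.67748 × 2.998×10⁸ m/s × 69012 s = 1.4017×10^13 m = 1.40×10^10 km.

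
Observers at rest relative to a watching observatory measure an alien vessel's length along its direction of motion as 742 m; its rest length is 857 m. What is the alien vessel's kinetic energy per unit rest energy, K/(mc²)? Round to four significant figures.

From L = L₀/γ: γ = 857/742 = 1.15499.
K/(mc²) = γ − 1 = 1.15499 − 1 = 0.1550.

0.1550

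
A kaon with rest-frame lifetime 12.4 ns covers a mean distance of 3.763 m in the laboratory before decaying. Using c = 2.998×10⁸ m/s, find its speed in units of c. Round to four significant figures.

0.7114c

Let x = d/(cτ) = 3.763 m / (2.998×10⁸ m/s × 1.240×10^-8 s) = 1.0122. Since d = βγcτ, x = βγ = β/√(1−β²).
Solving: β² = x²/(1+x²) = 1.02455/2.02455 = 0.506063, so β = 0.7114.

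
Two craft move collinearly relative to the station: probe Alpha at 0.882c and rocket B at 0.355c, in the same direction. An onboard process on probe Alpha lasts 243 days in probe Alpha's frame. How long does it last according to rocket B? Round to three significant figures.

The velocity of probe Alpha relative to rocket B is (0.882 − 0.355)c / (1 − 0.882×0.355) = 0.76723c; relative speed 0.76723c.
γ for this relative speed: γ = 1/√(1 − 0.588642) = 1.5592.
The clock on probe Alpha records proper time, so rocket B measures Δt = γΔτ = 1.5592 × 243 = 379 days.

379 days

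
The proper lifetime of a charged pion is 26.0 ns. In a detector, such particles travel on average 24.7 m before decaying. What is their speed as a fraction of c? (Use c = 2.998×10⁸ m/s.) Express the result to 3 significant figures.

Let x = d/(cτ) = 24.70 m / (2.998×10⁸ m/s × 2.600×10^-8 s) = 3.1688. Since d = βγcτ, x = βγ = β/√(1−β²).
Solving: β² = x²/(1+x²) = 10.0413/11.0413 = 0.909431, so β = 0.954.

0.954c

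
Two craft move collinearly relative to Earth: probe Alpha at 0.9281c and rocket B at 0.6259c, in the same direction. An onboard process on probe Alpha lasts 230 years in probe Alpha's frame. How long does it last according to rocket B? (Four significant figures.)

332.0 years

Speed of probe Alpha in rocket B's frame: u = (v_A − v_B)/(1 − v_A v_B/c²) = (0.9281 − 0.6259)/(1 − 0.9281×0.6259) = 0.3022/0.41910221 = 0.72107; |u| = 0.72107c.
At |u| = 0.72107c, γ = (1 − 0.519942)^(−1/2) = 1.4433.
The clock on probe Alpha records proper time, so rocket B measures Δt = γΔτ = 1.4433 × 230 = 332.0 years.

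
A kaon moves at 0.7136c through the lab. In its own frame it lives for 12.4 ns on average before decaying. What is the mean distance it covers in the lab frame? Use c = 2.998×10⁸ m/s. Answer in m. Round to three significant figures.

β² = 0.50922496, so γ = 1/√0.49077504 = 1.4274.
Lab-frame lifetime: Δt = γτ = 1.4274 × 12.4 ns = 17.7 ns.
Distance: d = vΔt = 0.7136 × 2.998×10⁸ m/s × 1.7700×10^-8 s = 3.79 m.

3.79 m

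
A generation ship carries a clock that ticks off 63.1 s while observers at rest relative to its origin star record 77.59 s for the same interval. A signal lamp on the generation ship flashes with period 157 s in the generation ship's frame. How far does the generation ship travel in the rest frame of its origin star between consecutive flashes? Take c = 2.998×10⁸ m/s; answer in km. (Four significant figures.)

From Δt = γΔτ: γ = 77.59/63.1 = 1.22964.
β = √(1 − 1/γ²) = 0.58192. Lab-frame period = γτ = 1.22964×157 s = 193.05 s. Distance = βc × γτ = 0.58192 × 2.998×10⁸ m/s × 193.05 s = 3.3679×10^10 m = 3.368×10^7 km.

3.368×10^7 km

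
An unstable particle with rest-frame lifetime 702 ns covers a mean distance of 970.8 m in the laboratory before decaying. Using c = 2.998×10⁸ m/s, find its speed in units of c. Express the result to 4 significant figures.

0.9773c

Lab distance = (lab lifetime)·v = γτ·βc, so βγ = d/(cτ) = 970.8/(2.998×10⁸ × 7.020×10^-7) = 4.6128.
With βγ = 4.6128: γ² = 1 + (βγ)² = 22.2779, and β = (βγ)/γ = 4.6128/4.71995 = 0.9773.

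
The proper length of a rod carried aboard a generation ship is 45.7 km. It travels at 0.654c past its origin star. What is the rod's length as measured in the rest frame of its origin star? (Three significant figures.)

γ = 1/√(1 − β²) = 1/√(1 − 0.427716) = 1/√0.572284 = 1/0.756495 = 1.3219.
Length contraction: L = L₀/γ = 45.7/1.3219 = 34.6 km.

34.6 km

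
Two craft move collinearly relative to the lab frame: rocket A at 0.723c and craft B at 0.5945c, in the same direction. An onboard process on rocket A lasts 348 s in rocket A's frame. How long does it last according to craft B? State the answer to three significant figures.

The velocity of rocket A relative to craft B is (0.723 − 0.5945)c / (1 − 0.723×0.5945) = 0.22537c; relative speed 0.22537c.
At |u| = 0.22537c, γ = (1 − 0.0507916)^(−1/2) = 1.0264.
The clock on rocket A records proper time, so craft B measures Δt = γΔτ = 1.0264 × 348 = 357 s.

357 s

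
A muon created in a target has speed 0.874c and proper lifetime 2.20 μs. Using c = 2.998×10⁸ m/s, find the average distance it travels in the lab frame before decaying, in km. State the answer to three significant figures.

1.19 km

With β = 0.874, γ = 1/√(1 − 0.874²) = 1/√0.236124 = 2.0579.
Lab-frame lifetime: Δt = γτ = 2.0579 × 2.20 μs = 4.5274 μs.
Distance: d = vΔt = 0.874 × 2.998×10⁸ m/s × 4.5274×10^-6 s = 1190 m = 1.19 km.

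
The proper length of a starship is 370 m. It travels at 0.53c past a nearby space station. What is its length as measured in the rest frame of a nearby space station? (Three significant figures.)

Lorentz factor: γ = (1 − 0.2809)^(−1/2) = 1.1792.
Length contraction: L = L₀/γ = 370/1.1792 = 314 m.

314 m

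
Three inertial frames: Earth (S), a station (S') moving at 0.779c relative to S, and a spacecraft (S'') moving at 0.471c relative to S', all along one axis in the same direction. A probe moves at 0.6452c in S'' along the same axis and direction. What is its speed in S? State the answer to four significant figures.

0.9809c

Compose velocities in two stages. Stage 1 (into S'): u₁ = (0.6452+0.471)/(1+0.6452×0.471) = 0.85605.
Stage 2 (into S): u = (0.85605+0.779)/(1+0.85605×0.779) = 0.98091, so the speed is 0.9809c.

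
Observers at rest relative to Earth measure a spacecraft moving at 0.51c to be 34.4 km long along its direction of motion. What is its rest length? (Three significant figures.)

γ = 1/√(1 − β²) = 1/√(1 − 0.2601) = 1/√0.7399 = 1/0.860174 = 1.1626.
Proper length: L₀ = γ·L = 1.1626 × 34.4 = 40.0 km.

40.0 km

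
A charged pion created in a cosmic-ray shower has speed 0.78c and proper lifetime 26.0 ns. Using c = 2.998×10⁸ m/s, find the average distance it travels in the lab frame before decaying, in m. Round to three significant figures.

With β = 0.78, γ = 1/√(1 − 0.78²) = 1/√0.3916 = 1.598.
Lab-frame lifetime: Δt = γτ = 1.598 × 26.0 ns = 41.548 ns.
Distance: d = vΔt = 0.78 × 2.998×10⁸ m/s × 4.1548×10^-8 s = 9.72 m.

9.72 m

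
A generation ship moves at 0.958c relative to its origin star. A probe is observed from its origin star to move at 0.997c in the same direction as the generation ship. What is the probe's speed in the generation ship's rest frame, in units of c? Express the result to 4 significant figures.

Transform to the generation ship's frame: u' = (u − v)/(1 − uv/c²).
u' = (0.997 − 0.958)/(1 − 0.997×0.958) = 0.039/0.044874 = 0.8691.
Speed in the generation ship's frame: 0.8691c (in the same direction).

0.8691c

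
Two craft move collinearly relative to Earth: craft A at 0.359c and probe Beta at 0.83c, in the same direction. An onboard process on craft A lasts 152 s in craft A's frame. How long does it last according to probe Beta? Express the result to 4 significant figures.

205.0 s

Speed of craft A in probe Beta's frame: u = (v_A − v_B)/(1 − v_A v_B/c²) = (0.359 − 0.83)/(1 − 0.359×0.83) = −0.471/0.70203 = −0.67091; |u| = 0.67091c.
At |u| = 0.67091c, γ = (1 − 0.45012)^(−1/2) = 1.3485.
The clock on craft A records proper time, so probe Beta measures Δt = γΔτ = 1.3485 × 152 = 205.0 s.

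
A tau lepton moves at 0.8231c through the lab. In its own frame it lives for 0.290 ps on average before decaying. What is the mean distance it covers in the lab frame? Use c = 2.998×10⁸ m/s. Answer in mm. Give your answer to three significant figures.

0.126 mm

γ = 1/√(1 − β²) = 1/√(1 − 0.67749361) = 1/√0.32250639 = 1/0.567896 = 1.7609.
Lab-frame lifetime: Δt = γτ = 1.7609 × 0.290 ps = 0.51066 ps.
Distance: d = vΔt = 0.8231 × 2.998×10⁸ m/s × 5.1066×10^-13 s = 1.26×10^-4 m = 0.126 mm.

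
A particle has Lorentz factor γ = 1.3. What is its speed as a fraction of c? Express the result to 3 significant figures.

β = √(1 − 1/γ²) = √(1 − 1/1.69) = √0.408284 = 0.639.

0.639c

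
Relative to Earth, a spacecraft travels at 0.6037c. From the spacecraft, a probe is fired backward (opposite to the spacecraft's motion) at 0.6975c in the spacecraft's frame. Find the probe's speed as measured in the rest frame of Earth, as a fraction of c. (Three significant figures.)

In units of c, u = (u' + v)/(1 + u'v) with u' = −0.6975 and v = 0.6037.
Numerator: −0.6975 + 0.6037 = −0.0938. Denominator: 1 + (−0.6975)(0.6037) = 0.57891925.
u = −0.0938/0.57891925 = −0.16203, so the speed is 0.162c.

0.162c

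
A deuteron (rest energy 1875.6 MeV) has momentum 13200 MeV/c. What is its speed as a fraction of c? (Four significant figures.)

pc/(mc²) = 13200/1875.6 = 7.0377 = βγ = β/√(1−β²).
So β² = x²/(1 + x²) with x = 7.0377: x² = 49.5292, β² = 49.5292/50.5292 = 0.980209, β = 0.9901.

0.9901c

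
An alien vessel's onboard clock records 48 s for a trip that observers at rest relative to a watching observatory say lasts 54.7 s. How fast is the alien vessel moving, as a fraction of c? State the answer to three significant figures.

0.480c

γ = Δt/Δτ = 54.7/48 = 1.1396.
β = √(1 − 1/γ²) = √(1 − 0.770008) = √0.229992 = 0.480.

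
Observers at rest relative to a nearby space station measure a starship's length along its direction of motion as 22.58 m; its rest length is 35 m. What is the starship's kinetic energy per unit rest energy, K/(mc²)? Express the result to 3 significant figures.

0.550

Length contraction gives γ = L₀/L = 35/22.58 = 1.55004.
K/(mc²) = γ − 1 = 1.55004 − 1 = 0.550.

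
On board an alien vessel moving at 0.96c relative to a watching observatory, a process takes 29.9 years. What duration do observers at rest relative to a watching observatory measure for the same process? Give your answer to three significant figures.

Lorentz factor: γ = (1 − 0.9216)^(−1/2) = 3.5714.
The onboard clock measures proper time, so the interval in the rest frame of a watching observatory is dilated: Δt = γ·Δτ = 3.5714 × 29.9 years = 107 years.

107 years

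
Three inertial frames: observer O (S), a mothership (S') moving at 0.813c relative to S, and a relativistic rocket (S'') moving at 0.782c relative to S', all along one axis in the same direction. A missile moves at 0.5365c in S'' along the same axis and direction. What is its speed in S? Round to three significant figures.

0.992c

Compose velocities in two stages. Stage 1 (into S'): u₁ = (0.5365+0.782)/(1+0.5365×0.782) = 0.92882.
Stage 2 (into S): u = (0.92882+0.813)/(1+0.92882×0.813) = 0.99242, so the speed is 0.992c.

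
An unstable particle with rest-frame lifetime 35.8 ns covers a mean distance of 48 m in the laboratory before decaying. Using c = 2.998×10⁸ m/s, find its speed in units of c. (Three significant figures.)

0.976c

d = βγcτ ⇒ βγ = d/(cτ) = 48.00 m / (10.73284 m) = 4.4723.
β = (βγ)/√(1+(βγ)²) = 4.4723/√21.0015 = 0.976.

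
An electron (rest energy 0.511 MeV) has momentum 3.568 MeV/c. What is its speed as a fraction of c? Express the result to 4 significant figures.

pc/(mc²) = 3.568/0.511 = 6.9824 = βγ = β/√(1−β²).
So β² = x²/(1 + x²) with x = 6.9824: x² = 48.7539, β² = 48.7539/49.7539 = 0.979901, β = 0.9899.

0.9899c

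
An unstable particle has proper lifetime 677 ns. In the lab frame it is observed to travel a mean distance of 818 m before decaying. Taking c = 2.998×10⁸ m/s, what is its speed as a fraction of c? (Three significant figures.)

0.971c

Let x = d/(cτ) = 818.0 m / (2.998×10⁸ m/s × 6.770×10^-7 s) = 4.0303. Since d = βγcτ, x = βγ = β/√(1−β²).
Solving: β² = x²/(1+x²) = 16.2433/17.2433 = 0.942006, so β = 0.971.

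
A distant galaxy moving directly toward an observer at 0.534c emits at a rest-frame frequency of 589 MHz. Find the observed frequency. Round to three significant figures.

1070 MHz

Relativistic Doppler (source moving toward): f_obs = f_src · √((1+β)/(1−β)).
With β = 0.534: factor = √(1.534/0.466) = 1.8143.
f_obs = 589 × 1.8143 = 1070 MHz.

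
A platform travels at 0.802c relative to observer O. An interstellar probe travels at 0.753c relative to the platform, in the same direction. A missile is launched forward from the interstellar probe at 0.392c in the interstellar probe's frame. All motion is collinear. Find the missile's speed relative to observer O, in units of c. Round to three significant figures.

0.987c

Compose velocities in two stages. Stage 1 (into S'): u₁ = (0.392+0.753)/(1+0.392×0.753) = 0.88405.
Stage 2 (into S): u = (0.88405+0.802)/(1+0.88405×0.802) = 0.98657, so the speed is 0.987c.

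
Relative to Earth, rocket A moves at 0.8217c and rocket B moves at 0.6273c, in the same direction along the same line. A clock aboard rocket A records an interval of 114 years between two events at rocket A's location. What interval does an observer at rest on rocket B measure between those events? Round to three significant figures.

124 years

Transform rocket A's velocity into rocket B's frame: (0.8217 − 0.6273)/(1 − 0.8217·0.6273) = 0.1944/0.48454759, so the relative speed is 0.4012c.
At |u| = 0.4012c, γ = (1 − 0.160961)^(−1/2) = 1.0917.
The clock on rocket A records proper time, so rocket B measures Δt = γΔτ = 1.0917 × 114 = 124 years.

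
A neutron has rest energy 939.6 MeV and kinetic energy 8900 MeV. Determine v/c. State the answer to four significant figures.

K = (γ−1)mc², so γ = 1 + 8900/939.6 = 10.472.
Then v/c = √(1 − γ⁻²) = √(1 − 0.00911886) = √0.99088114 = 0.9954.

0.9954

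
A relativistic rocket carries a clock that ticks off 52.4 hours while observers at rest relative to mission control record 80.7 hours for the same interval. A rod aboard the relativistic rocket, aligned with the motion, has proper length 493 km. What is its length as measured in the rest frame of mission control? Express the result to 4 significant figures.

320.1 km

γ = Δt/Δτ = 80.7/52.4 = 1.54008.
L = L₀/γ = 493/1.54008 = 320.1 km.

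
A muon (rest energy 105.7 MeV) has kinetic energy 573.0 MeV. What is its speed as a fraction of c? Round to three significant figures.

γ = 1 + K/(mc²) = 1 + 573.0/105.7 = 6.421.
β = √(1 − 1/γ²) = √(1 − 0.0242546) = √0.9757454 = 0.988.

0.988c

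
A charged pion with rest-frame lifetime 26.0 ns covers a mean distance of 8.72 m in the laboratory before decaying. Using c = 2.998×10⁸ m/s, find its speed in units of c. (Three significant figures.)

0.746c

d = βγcτ ⇒ βγ = d/(cτ) = 8.720 m / (7.7948 m) = 1.1187.
β = (βγ)/√(1+(βγ)²) = 1.1187/√2.25149 = 0.746.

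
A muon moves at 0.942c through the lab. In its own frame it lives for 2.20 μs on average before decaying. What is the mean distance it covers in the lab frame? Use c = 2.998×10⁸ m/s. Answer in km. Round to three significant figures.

1.85 km

γ = 1/√(1 − β²) = 1/√(1 − 0.887364) = 1/√0.112636 = 1/0.335613 = 2.9796.
Lab-frame lifetime: Δt = γτ = 2.9796 × 2.20 μs = 6.5551 μs.
Distance: d = vΔt = 0.942 × 2.998×10⁸ m/s × 6.5551×10^-6 s = 1850 m = 1.85 km.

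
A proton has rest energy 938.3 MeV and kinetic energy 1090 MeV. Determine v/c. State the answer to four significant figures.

0.8866

K = (γ−1)mc², so γ = 1 + 1090/938.3 = 2.1617.
Then v/c = √(1 − γ⁻²) = √(1 − 0.213998) = √0.786002 = 0.8866.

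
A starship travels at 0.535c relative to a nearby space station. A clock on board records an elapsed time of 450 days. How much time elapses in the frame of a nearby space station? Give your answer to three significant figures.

With β = 0.535, γ = 1/√(1 − 0.535²) = 1/√0.713775 = 1.1836.
Time dilation: Δt = γ·Δτ = 1.1836 × 450 = 533 days.

533 days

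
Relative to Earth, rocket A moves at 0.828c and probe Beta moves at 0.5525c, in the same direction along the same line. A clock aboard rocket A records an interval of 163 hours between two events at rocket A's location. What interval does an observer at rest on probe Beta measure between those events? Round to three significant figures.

189 hours

Transform rocket A's velocity into probe Beta's frame: (0.828 − 0.5525)/(1 − 0.828·0.5525) = 0.2755/0.54253, so the relative speed is 0.50781c.
γ for this relative speed: γ = 1/√(1 − 0.257871) = 1.1608.
The clock on rocket A records proper time, so probe Beta measures Δt = γΔτ = 1.1608 × 163 = 189 hours.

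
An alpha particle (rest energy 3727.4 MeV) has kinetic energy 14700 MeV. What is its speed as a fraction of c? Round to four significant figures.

K = (γ−1)mc², so γ = 1 + 14700/3727.4 = 4.9438.
Then v/c = √(1 − γ⁻²) = √(1 − 0.0409146) = √0.9590854 = 0.9793.

0.9793c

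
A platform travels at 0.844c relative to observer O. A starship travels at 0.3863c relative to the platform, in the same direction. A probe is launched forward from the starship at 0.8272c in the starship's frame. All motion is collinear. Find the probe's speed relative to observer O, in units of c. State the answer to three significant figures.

0.993c

First combine the probe and starship (S''→S'): u₁ = (0.8272 + 0.3863)/(1 + 0.8272×0.3863) = 1.2135/1.31954736 = 0.91963.
Then combine with the platform (S'→S): u = (0.91963 + 0.844)/(1 + 0.91963×0.844) = 1.76363/1.77616772 = 0.99294.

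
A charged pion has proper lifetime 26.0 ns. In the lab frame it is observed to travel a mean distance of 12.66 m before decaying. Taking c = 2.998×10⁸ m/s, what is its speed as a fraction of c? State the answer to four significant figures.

Lab distance = (lab lifetime)·v = γτ·βc, so βγ = d/(cτ) = 12.66/(2.998×10⁸ × 2.600×10^-8) = 1.6242.
With βγ = 1.6242: γ² = 1 + (βγ)² = 3.63803, and β = (βγ)/γ = 1.6242/1.90736 = 0.8515.

0.8515c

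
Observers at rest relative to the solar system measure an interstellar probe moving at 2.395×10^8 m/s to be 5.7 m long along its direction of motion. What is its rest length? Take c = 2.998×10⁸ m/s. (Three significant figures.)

β = v/c = (2.395×10^8 m/s)/(2.998×10⁸ m/s) = 0.798866.
γ = 1/√(1 − β²) = 1/√(1 − 0.6381869) = 1/√0.3618131 = 1/0.601509 = 1.6625.
Proper length: L₀ = γ·L = 1.6625 × 5.7 = 9.48 m.

9.48 m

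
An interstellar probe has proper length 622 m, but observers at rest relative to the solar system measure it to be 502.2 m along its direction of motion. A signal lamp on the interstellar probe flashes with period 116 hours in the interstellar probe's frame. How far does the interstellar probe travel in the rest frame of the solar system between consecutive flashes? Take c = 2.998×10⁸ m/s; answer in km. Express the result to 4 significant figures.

9.149×10^10 km

γ = L₀/L = 622/502.2 = 1.23855.
β = √(1 − 1/γ²) = 0.59001. Lab-frame period = γτ = 1.23855×116 hours = 143.67 hours. Distance = βc × γτ = 0.59001 × 2.998×10⁸ m/s × 517212 s = 9.1487×10^13 m = 9.149×10^10 km.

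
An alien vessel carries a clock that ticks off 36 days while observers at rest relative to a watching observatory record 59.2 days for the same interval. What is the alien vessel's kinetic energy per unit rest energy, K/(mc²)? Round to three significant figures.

From Δt = γΔτ: γ = 59.2/36 = 1.64444.
Since K = (γ−1)mc², K/(mc²) = 1.64444 − 1 = 0.644.

0.644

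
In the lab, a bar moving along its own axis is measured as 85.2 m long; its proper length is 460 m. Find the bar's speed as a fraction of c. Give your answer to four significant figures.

0.9827c

Length contraction gives γ = L₀/L = 460/85.2 = 5.3991.
β = √(1 − 1/γ²) = √0.965695 = 0.9827.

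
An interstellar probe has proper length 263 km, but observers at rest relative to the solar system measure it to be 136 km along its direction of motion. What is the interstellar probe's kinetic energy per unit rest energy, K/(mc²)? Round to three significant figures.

0.934

From L = L₀/γ: γ = 263/136 = 1.93382.
Since K = (γ−1)mc², K/(mc²) = 1.93382 − 1 = 0.934.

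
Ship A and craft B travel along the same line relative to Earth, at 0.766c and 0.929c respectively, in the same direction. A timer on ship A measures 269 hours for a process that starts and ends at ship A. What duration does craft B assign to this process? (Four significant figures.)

Speed of ship A in craft B's frame: u = (v_A − v_B)/(1 − v_A v_B/c²) = (0.766 − 0.929)/(1 − 0.766×0.929) = −0.163/0.288386 = −0.56521; |u| = 0.56521c.
At |u| = 0.56521c, γ = (1 − 0.319462)^(−1/2) = 1.2122.
Ship A's interval is proper; time dilation gives Δt_B = γΔτ = 1.2122 × 269 hours = 326.1 hours.

326.1 hours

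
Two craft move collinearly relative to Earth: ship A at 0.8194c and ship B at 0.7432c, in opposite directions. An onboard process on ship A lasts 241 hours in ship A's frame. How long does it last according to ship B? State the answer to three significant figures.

1010 hours

Transform ship A's velocity into ship B's frame: (0.8194 + 0.7432)/(1 + 0.8194·0.7432) = 1.5626/1.60897808, so the relative speed is 0.97118c.
γ for this relative speed: γ = 1/√(1 − 0.943191) = 4.1956.
The clock on ship A records proper time, so ship B measures Δt = γΔτ = 4.1956 × 241 = 1010 hours.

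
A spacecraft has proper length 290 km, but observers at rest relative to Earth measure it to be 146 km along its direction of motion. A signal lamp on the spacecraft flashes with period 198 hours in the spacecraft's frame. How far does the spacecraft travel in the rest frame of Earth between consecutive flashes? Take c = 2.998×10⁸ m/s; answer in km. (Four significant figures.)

3.668×10^11 km

From L = L₀/γ: γ = 290/146 = 1.9863.
β = √(1 − 1/γ²) = 0.86403. Lab-frame period = γτ = 1.9863×198 hours = 393.29 hours. Distance = βc × γτ = 0.86403 × 2.998×10⁸ m/s × 1415844 s = 3.6675×10^14 m = 3.668×10^11 km.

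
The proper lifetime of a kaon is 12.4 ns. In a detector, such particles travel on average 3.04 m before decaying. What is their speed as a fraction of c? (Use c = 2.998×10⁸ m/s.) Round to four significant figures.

Let x = d/(cτ) = 3.040 m / (2.998×10⁸ m/s × 1.240×10^-8 s) = 0.81775. Since d = βγcτ, x = βγ = β/√(1−β²).
Solving: β² = x²/(1+x²) = 0.668715/1.668715 = 0.400736, so β = 0.6330.

0.6330c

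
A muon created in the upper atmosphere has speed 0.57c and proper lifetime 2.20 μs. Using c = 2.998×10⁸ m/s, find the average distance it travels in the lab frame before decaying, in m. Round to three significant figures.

458 m

Lorentz factor: γ = (1 − 0.3249)^(−1/2) = 1.2171.
Lab-frame lifetime: Δt = γτ = 1.2171 × 2.20 μs = 2.6776 μs.
Distance: d = vΔt = 0.57 × 2.998×10⁸ m/s × 2.6776×10^-6 s = 458 m.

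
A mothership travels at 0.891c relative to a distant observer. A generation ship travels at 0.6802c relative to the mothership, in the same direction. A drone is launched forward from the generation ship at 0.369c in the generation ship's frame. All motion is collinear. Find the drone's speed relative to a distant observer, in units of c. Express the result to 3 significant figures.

0.990c

First combine the drone and generation ship (S''→S'): u₁ = (0.369 + 0.6802)/(1 + 0.369×0.6802) = 1.0492/1.2509938 = 0.83869.
Then combine with the mothership (S'→S): u = (0.83869 + 0.891)/(1 + 0.83869×0.891) = 1.72969/1.74727279 = 0.98994.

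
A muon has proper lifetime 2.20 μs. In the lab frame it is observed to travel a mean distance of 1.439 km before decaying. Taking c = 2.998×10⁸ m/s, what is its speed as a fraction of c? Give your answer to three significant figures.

Let x = d/(cτ) = 1439 m / (2.998×10⁸ m/s × 2.200×10^-6 s) = 2.1818. Since d = βγcτ, x = βγ = β/√(1−β²).
Solving: β² = x²/(1+x²) = 4.76025/5.76025 = 0.826396, so β = 0.909.

0.909c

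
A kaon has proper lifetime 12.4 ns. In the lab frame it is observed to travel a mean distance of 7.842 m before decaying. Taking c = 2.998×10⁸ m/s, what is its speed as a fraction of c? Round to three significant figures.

0.904c

Let x = d/(cτ) = 7.842 m / (2.998×10⁸ m/s × 1.240×10^-8 s) = 2.1095. Since d = βγcτ, x = βγ = β/√(1−β²).
Solving: β² = x²/(1+x²) = 4.44999/5.44999 = 0.816513, so β = 0.904.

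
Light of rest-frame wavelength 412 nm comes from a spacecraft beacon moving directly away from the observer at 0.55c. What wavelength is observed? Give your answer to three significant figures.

Relativistic Doppler for wavelength: λ_obs = λ_src · √((1+β)/(1−β)).
With β = 0.55: factor = √(1.55/0.45) = 1.8559.
λ_obs = 412 × 1.8559 = 765 nm.

765 nm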